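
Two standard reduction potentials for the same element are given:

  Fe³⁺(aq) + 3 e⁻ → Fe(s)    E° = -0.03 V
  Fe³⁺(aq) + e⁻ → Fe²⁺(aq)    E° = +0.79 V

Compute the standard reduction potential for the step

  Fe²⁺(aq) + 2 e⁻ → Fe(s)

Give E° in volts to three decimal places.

-0.440 V

Sequential free energies add, so n₃E°₃ = n₁E°₁ + n₂E°₂.
With n₃ = 3, and the known step contributing 1×(+0.79) V, the unknown satisfies 2·E° = 3×(-0.03) − 1×(+0.79) = -0.880.
E° = -0.880 / 2 = -0.440 V.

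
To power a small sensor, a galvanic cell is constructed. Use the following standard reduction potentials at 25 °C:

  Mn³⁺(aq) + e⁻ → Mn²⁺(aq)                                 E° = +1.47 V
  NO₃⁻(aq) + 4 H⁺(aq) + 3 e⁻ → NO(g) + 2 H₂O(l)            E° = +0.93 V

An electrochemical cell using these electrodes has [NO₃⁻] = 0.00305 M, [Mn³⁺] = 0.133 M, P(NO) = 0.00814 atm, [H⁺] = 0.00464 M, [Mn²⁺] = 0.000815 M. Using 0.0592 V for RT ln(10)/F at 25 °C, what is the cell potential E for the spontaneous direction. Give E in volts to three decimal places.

+0.864 V

Mn³⁺/Mn²⁺ is the cathode (higher E°), NO₃⁻/NO the anode: E°cell = +1.47 − (+0.93) = +0.54 V, n = 3.
Overall: 3 Mn³⁺(aq) + NO(g) + 2 H₂O(l) → 3 Mn²⁺(aq) + NO₃⁻(aq) + 4 H⁺(aq)
Q = [Mn²⁺]^3·[NO₃⁻]·[H⁺]^4 / ([Mn³⁺]^3·P(NO)); log Q = -16.398.
E = E° − (0.0592/n) log Q = +0.54 − (0.0592/3)(-16.398) = +0.864 V.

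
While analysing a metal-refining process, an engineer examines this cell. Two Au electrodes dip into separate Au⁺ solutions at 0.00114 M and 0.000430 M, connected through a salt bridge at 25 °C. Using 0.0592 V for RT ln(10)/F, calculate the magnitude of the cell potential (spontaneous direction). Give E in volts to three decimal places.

For a concentration cell E°cell = 0. The 0.00114 M side is the cathode (reduction is favoured where [Au⁺] is higher).
With n = 1, E = −(0.0592/1) log([Au⁺]ₐₙ/[Au⁺]꜀ₐₜ) = −(0.0592/1) log(0.00043/0.00114) = −(0.0592/1)(-0.423) = +0.025 V.

+0.025 V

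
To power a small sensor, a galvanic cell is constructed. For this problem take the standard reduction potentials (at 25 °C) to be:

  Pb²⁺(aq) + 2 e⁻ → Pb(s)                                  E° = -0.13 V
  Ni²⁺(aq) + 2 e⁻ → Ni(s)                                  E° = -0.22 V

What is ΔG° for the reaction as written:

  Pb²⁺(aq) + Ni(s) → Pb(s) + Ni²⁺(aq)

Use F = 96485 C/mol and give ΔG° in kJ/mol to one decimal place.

-17.4 kJ/mol

As written, Pb²⁺/Pb is reduced (cathode) and Ni²⁺/Ni is oxidised (anode), so E°cell = (-0.13) − (-0.22) = +0.09 V.
Balancing electrons gives n = 2.
ΔG° = −nFE° = −(2)(96485)(+0.09) = -17,367 J = -17.4 kJ/mol.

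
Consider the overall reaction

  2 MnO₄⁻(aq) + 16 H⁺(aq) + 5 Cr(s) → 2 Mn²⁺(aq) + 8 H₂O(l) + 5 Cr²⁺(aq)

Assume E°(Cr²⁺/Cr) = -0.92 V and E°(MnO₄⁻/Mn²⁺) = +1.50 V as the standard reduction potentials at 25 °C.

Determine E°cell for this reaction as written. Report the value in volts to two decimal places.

+2.42 V

The MnO₄⁻/Mn²⁺ couple has the higher reduction potential, so it is the cathode; Cr²⁺/Cr is oxidised at the anode.
E°cell = E°(cathode) − E°(anode) = (+1.50) − (-0.92) = +2.42 V.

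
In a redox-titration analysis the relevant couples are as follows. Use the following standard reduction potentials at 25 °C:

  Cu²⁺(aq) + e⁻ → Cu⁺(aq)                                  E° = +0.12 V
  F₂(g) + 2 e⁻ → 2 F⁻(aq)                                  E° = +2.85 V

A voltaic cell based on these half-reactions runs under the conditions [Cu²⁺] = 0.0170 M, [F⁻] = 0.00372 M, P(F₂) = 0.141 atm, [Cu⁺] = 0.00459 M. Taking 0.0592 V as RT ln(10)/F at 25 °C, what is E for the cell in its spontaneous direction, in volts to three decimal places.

F₂/F⁻ is the cathode (higher E°), Cu²⁺/Cu⁺ the anode: E°cell = +2.85 − (+0.12) = +2.73 V, n = 2.
Overall: F₂(g) + 2 Cu⁺(aq) → 2 F⁻(aq) + 2 Cu²⁺(aq)
Q = [F⁻]^2·[Cu²⁺]^2 / (P(F₂)·[Cu⁺]^2); log Q = -2.871.
E = E° − (0.0592/n) log Q = +2.73 − (0.0592/2)(-2.871) = +2.815 V.

+2.815 V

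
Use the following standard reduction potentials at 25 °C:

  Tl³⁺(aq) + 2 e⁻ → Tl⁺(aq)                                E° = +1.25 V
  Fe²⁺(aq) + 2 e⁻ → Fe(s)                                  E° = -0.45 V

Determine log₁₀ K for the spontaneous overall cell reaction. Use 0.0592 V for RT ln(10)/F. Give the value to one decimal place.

Cathode: Tl³⁺/Tl⁺; anode: Fe²⁺/Fe. E°cell = +1.70 V, n = 2.
log K = nE°cell / 0.0592 = (2)(+1.70) / 0.0592 = 57.4.

57.4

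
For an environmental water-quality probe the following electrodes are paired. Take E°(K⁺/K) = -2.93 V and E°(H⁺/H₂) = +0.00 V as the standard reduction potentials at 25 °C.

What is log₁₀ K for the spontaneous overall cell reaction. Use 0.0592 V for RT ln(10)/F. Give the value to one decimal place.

Cathode: H⁺/H₂; anode: K⁺/K. E°cell = +2.93 V, n = 2.
log K = nE°cell / 0.0592 = (2)(+2.93) / 0.0592 = 99.0.

99.0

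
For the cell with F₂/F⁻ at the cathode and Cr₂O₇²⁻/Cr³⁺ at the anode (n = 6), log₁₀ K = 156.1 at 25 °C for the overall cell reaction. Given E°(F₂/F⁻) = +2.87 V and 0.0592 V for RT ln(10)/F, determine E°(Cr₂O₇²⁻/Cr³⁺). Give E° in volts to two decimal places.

E°cell = (0.0592/n)·log K = (0.0592/6)(156.1) = +1.540 V.
Since F₂/F⁻ is the cathode and Cr₂O₇²⁻/Cr³⁺ the anode, E°cell = E°(F₂/F⁻) − E°(Cr₂O₇²⁻/Cr³⁺).
So E°(Cr₂O₇²⁻/Cr³⁺) = E°(F₂/F⁻) − E°cell = (+2.87) − (+1.540) = +1.33 V.

+1.33 V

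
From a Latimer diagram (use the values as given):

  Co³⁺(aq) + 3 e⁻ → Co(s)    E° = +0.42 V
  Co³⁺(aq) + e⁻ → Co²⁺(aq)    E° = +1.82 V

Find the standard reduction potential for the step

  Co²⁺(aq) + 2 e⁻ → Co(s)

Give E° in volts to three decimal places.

Sequential free energies add, so n₃E°₃ = n₁E°₁ + n₂E°₂.
With n₃ = 3, and the known step contributing 1×(+1.82) V, the unknown satisfies 2·E° = 3×(+0.42) − 1×(+1.82) = -0.560.
E° = -0.560 / 2 = -0.280 V.

-0.280 V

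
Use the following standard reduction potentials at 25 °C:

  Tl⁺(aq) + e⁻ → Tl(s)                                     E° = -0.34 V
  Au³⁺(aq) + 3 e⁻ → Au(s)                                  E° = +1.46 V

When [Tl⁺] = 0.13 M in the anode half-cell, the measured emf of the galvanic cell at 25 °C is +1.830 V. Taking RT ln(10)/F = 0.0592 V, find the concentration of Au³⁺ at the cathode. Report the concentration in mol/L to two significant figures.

0.073 M

Au³⁺/Au is the cathode, Tl⁺/Tl the anode: E°cell = +1.80 V, n = 3.
Overall reaction: Au³⁺(aq) + 3 Tl(s) → Au(s) + 3 Tl⁺(aq); Q = [Tl⁺]^3/[Au³⁺]^1.
From E = E° − (0.0592/n) log Q: log Q = (E° − E)·n/0.0592 = (+1.80 − (+1.830))·3/0.0592 = -1.5203.
So 1·log[Au³⁺] = 3·log(0.13) − log Q = -2.6582 − (-1.5203) = -1.1379; [Au³⁺] = 10^(-1.1379) ≈ 0.073 M.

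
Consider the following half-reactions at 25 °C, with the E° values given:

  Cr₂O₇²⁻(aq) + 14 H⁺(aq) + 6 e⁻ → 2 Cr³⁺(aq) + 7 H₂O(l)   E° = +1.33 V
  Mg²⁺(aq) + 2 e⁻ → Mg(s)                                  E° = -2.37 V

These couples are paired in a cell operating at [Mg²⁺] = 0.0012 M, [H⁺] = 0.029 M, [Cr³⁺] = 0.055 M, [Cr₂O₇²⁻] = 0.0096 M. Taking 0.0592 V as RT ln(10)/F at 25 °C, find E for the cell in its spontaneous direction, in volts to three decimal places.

+3.579 V

Cr₂O₇²⁻/Cr³⁺ is the cathode (higher E°), Mg²⁺/Mg the anode: E°cell = +1.33 − (-2.37) = +3.70 V, n = 6.
Overall: Cr₂O₇²⁻(aq) + 14 H⁺(aq) + 3 Mg(s) → 2 Cr³⁺(aq) + 7 H₂O(l) + 3 Mg²⁺(aq)
Q = [Cr³⁺]^2·[Mg²⁺]^3 / ([Cr₂O₇²⁻]·[H⁺]^14); log Q = 12.262.
E = E° − (0.0592/n) log Q = +3.70 − (0.0592/6)(12.262) = +3.579 V.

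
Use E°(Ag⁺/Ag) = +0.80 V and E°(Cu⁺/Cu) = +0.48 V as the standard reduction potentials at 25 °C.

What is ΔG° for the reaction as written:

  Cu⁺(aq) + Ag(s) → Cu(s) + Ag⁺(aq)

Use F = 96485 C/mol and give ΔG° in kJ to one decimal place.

As written, Cu⁺/Cu is reduced (cathode) and Ag⁺/Ag is oxidised (anode), so E°cell = (+0.48) − (+0.80) = -0.32 V.
Balancing electrons gives n = 1.
ΔG° = −nFE° = −(1)(96485)(-0.32) = 30,875 J = +30.9 kJ.

+30.9 kJ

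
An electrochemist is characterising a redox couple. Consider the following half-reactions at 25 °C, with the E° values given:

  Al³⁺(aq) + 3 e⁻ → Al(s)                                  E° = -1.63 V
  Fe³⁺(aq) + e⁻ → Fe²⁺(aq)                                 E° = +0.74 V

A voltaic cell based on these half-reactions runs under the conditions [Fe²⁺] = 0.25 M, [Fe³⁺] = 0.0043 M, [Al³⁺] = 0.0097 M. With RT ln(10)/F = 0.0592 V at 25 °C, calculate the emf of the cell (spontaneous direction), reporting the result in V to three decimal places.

+2.305 V

Fe³⁺/Fe²⁺ is the cathode (higher E°), Al³⁺/Al the anode: E°cell = +0.74 − (-1.63) = +2.37 V, n = 3.
Overall: 3 Fe³⁺(aq) + Al(s) → 3 Fe²⁺(aq) + Al³⁺(aq)
Q = [Fe²⁺]^3·[Al³⁺] / ([Fe³⁺]^3); log Q = 3.280.
E = E° − (0.0592/n) log Q = +2.37 − (0.0592/3)(3.280) = +2.305 V.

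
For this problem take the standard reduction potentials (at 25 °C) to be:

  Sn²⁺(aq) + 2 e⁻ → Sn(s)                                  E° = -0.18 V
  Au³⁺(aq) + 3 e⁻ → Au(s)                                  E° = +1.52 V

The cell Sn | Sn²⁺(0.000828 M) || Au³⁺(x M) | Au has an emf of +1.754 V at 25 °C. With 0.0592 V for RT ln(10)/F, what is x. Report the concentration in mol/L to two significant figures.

Au³⁺/Au is the cathode, Sn²⁺/Sn the anode: E°cell = +1.70 V, n = 6.
Overall reaction: 2 Au³⁺(aq) + 3 Sn(s) → 2 Au(s) + 3 Sn²⁺(aq); Q = [Sn²⁺]^3/[Au³⁺]^2.
From E = E° − (0.0592/n) log Q: log Q = (E° − E)·n/0.0592 = (+1.70 − (+1.754))·6/0.0592 = -5.4730.
So 2·log[Au³⁺] = 3·log(0.000828) − log Q = -9.2459 − (-5.4730) = -3.7729; log[Au³⁺] = -3.7729 / 2 = -1.8864; [Au³⁺] = 10^(-1.8864) ≈ 0.013 M.

0.013 M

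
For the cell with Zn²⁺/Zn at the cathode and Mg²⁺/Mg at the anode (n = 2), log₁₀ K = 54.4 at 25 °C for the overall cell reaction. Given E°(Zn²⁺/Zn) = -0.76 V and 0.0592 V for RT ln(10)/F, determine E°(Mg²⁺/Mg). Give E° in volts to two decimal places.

E°cell = (0.0592/n)·log K = (0.0592/2)(54.4) = +1.610 V.
Since Zn²⁺/Zn is the cathode and Mg²⁺/Mg the anode, E°cell = E°(Zn²⁺/Zn) − E°(Mg²⁺/Mg).
So E°(Mg²⁺/Mg) = E°(Zn²⁺/Zn) − E°cell = (-0.76) − (+1.610) = -2.37 V.

-2.37 V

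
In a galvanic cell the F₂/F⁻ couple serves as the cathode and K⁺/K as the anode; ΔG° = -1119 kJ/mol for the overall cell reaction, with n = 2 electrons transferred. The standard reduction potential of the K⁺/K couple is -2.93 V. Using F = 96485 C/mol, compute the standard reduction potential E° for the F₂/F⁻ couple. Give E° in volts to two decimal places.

+2.87 V

E°cell = −ΔG°/(nF) = −(-1119×10³)/((2)(96485)) = +5.799 V.
Since F₂/F⁻ is the cathode and K⁺/K the anode, E°cell = E°(F₂/F⁻) − E°(K⁺/K).
So E°(F₂/F⁻) = E°cell + E°(K⁺/K) = +5.799 + (-2.93) = +2.87 V.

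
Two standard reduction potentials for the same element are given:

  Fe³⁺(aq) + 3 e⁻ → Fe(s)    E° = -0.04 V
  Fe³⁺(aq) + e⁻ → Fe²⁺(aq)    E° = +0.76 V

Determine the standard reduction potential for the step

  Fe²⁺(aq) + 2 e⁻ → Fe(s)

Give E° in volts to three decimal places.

Sequential free energies add, so n₃E°₃ = n₁E°₁ + n₂E°₂.
With n₃ = 3, and the known step contributing 1×(+0.76) V, the unknown satisfies 2·E° = 3×(-0.04) − 1×(+0.76) = -0.880.
E° = -0.880 / 2 = -0.440 V.

-0.440 V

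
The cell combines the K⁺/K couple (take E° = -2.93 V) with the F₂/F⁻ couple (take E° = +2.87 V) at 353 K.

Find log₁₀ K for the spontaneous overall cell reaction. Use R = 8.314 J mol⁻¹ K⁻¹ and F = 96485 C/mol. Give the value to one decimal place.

165.6

Cathode: F₂/F⁻; anode: K⁺/K. E°cell = (+2.87) − (-2.93) = +5.80 V, with n = 2.
ΔG° = −nFE° = −RT ln K, so ln K = nFE°/(RT) = (2)(96485)(+5.80) / ((8.314)(353)) = 381.358.
log₁₀ K = 381.358 / ln 10 = 165.6.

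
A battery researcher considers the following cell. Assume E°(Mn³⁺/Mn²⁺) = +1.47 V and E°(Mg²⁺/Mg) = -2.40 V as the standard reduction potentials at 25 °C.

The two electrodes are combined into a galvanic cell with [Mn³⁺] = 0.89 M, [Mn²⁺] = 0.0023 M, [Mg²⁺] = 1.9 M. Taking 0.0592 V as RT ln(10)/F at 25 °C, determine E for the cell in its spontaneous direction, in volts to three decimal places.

Mn³⁺/Mn²⁺ is the cathode (higher E°), Mg²⁺/Mg the anode: E°cell = +1.47 − (-2.40) = +3.87 V, n = 2.
Overall: 2 Mn³⁺(aq) + Mg(s) → 2 Mn²⁺(aq) + Mg²⁺(aq)
Q = [Mn²⁺]^2·[Mg²⁺] / ([Mn³⁺]^2); log Q = -4.897.
E = E° − (0.0592/n) log Q = +3.87 − (0.0592/2)(-4.897) = +4.015 V.

+4.015 V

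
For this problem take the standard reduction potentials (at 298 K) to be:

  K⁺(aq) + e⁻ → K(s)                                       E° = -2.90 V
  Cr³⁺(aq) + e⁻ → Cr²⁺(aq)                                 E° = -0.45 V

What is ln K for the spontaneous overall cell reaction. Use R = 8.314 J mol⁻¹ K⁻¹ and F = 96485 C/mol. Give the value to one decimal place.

Cathode: Cr³⁺/Cr²⁺; anode: K⁺/K. E°cell = (-0.45) − (-2.90) = +2.45 V, with n = 1.
ΔG° = −nFE° = −RT ln K, so ln K = nFE°/(RT) = (1)(96485)(+2.45) / ((8.314)(298)) = 95.411.

95.4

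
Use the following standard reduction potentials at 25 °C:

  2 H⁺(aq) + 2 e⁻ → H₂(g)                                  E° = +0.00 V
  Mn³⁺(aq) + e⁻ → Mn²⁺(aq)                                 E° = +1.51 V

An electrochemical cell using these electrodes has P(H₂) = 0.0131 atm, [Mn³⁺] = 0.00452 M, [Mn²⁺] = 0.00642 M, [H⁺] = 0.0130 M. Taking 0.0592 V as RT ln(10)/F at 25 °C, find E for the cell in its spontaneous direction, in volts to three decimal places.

+1.557 V

Mn³⁺/Mn²⁺ is the cathode (higher E°), H⁺/H₂ the anode: E°cell = +1.51 − (+0.00) = +1.51 V, n = 2.
Overall: 2 Mn³⁺(aq) + H₂(g) → 2 Mn²⁺(aq) + 2 H⁺(aq)
Q = [Mn²⁺]^2·[H⁺]^2 / ([Mn³⁺]^2·P(H₂)); log Q = -1.585.
E = E° − (0.0592/n) log Q = +1.51 − (0.0592/2)(-1.585) = +1.557 V.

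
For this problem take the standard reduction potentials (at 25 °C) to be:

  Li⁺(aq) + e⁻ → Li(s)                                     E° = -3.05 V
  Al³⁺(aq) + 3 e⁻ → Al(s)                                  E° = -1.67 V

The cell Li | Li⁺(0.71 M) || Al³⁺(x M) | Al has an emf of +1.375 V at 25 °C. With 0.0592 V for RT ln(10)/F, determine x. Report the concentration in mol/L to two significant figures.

Al³⁺/Al is the cathode, Li⁺/Li the anode: E°cell = +1.38 V, n = 3.
Overall reaction: Al³⁺(aq) + 3 Li(s) → Al(s) + 3 Li⁺(aq); Q = [Li⁺]^3/[Al³⁺]^1.
From E = E° − (0.0592/n) log Q: log Q = (E° − E)·n/0.0592 = (+1.38 − (+1.375))·3/0.0592 = 0.2534.
So 1·log[Al³⁺] = 3·log(0.71) − log Q = -0.4462 − (0.2534) = -0.6996; [Al³⁺] = 10^(-0.6996) ≈ 0.20 M.

0.20 M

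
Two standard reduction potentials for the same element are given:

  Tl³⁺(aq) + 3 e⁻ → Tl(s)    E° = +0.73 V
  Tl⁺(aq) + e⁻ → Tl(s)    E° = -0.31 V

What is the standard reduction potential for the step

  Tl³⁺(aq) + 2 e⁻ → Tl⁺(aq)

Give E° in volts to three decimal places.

Sequential free energies add, so n₃E°₃ = n₁E°₁ + n₂E°₂.
With n₃ = 3, and the known step contributing 1×(-0.31) V, the unknown satisfies 2·E° = 3×(+0.73) − 1×(-0.31) = +2.500.
E° = +2.500 / 2 = +1.250 V.

+1.250 V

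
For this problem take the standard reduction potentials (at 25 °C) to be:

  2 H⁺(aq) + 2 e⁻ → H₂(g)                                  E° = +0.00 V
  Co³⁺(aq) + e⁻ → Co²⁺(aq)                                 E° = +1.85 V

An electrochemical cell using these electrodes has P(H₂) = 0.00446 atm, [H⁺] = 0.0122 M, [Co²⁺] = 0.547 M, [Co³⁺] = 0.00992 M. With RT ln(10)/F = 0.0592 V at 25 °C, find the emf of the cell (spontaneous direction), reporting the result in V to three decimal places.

+1.791 V

Co³⁺/Co²⁺ is the cathode (higher E°), H⁺/H₂ the anode: E°cell = +1.85 − (+0.00) = +1.85 V, n = 2.
Overall: 2 Co³⁺(aq) + H₂(g) → 2 Co²⁺(aq) + 2 H⁺(aq)
Q = [Co²⁺]^2·[H⁺]^2 / ([Co³⁺]^2·P(H₂)); log Q = 2.006.
E = E° − (0.0592/n) log Q = +1.85 − (0.0592/2)(2.006) = +1.791 V.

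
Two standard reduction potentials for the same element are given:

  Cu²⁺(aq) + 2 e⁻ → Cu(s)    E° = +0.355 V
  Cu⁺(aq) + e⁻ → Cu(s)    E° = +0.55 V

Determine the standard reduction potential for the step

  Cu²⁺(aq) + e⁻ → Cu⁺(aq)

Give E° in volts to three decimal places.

Sequential free energies add, so n₃E°₃ = n₁E°₁ + n₂E°₂.
With n₃ = 2, and the known step contributing 1×(+0.55) V, the unknown satisfies 1·E° = 2×(+0.355) − 1×(+0.55) = +0.160.
E° = +0.160 / 1 = +0.160 V.

+0.160 V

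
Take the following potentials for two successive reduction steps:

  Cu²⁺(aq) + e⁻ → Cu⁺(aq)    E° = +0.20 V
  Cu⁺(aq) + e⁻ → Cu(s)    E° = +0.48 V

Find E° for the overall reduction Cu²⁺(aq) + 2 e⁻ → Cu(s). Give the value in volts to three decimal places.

+0.340 V

Adding the free-energy changes (−nFE°) of the two steps gives −n₃FE°₃ = −n₁FE°₁ − n₂FE°₂.
E°₃ = (1×+0.20 + 1×+0.48) / 2 = (+0.680) / 2 = +0.340 V.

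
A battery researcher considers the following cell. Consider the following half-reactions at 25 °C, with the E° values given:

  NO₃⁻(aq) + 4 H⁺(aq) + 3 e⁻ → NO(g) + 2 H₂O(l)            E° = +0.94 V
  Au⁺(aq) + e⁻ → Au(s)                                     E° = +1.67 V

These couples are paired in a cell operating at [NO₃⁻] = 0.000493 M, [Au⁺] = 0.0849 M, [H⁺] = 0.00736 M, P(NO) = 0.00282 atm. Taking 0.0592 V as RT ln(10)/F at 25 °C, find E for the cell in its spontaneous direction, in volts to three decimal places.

+0.850 V

Au⁺/Au is the cathode (higher E°), NO₃⁻/NO the anode: E°cell = +1.67 − (+0.94) = +0.73 V, n = 3.
Overall: 3 Au⁺(aq) + NO(g) + 2 H₂O(l) → 3 Au(s) + NO₃⁻(aq) + 4 H⁺(aq)
Q = [NO₃⁻]·[H⁺]^4 / ([Au⁺]^3·P(NO)); log Q = -6.077.
E = E° − (0.0592/n) log Q = +0.73 − (0.0592/3)(-6.077) = +0.850 V.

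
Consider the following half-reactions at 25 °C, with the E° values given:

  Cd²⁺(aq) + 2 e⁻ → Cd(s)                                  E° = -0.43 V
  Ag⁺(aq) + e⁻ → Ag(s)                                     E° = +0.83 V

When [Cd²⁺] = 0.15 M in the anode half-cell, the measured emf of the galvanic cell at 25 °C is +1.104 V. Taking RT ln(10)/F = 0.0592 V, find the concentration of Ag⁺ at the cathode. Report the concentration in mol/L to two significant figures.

Ag⁺/Ag is the cathode, Cd²⁺/Cd the anode: E°cell = +1.26 V, n = 2.
Overall reaction: 2 Ag⁺(aq) + Cd(s) → 2 Ag(s) + Cd²⁺(aq); Q = [Cd²⁺]^1/[Ag⁺]^2.
From E = E° − (0.0592/n) log Q: log Q = (E° − E)·n/0.0592 = (+1.26 − (+1.104))·2/0.0592 = 5.2703.
So 2·log[Ag⁺] = 1·log(0.15) − log Q = -0.8239 − (5.2703) = -6.0942; log[Ag⁺] = -6.0942 / 2 = -3.0471; [Ag⁺] = 10^(-3.0471) ≈ 0.00090 M.

0.00090 M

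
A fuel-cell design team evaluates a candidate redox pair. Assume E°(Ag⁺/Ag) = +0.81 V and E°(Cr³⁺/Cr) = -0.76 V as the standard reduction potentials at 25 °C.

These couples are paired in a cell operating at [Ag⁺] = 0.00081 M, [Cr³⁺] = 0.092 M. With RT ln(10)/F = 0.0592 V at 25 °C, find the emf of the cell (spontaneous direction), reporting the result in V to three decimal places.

Ag⁺/Ag is the cathode (higher E°), Cr³⁺/Cr the anode: E°cell = +0.81 − (-0.76) = +1.57 V, n = 3.
Overall: 3 Ag⁺(aq) + Cr(s) → 3 Ag(s) + Cr³⁺(aq)
Q = [Cr³⁺] / ([Ag⁺]^3); log Q = 8.238.
E = E° − (0.0592/n) log Q = +1.57 − (0.0592/3)(8.238) = +1.407 V.

+1.407 V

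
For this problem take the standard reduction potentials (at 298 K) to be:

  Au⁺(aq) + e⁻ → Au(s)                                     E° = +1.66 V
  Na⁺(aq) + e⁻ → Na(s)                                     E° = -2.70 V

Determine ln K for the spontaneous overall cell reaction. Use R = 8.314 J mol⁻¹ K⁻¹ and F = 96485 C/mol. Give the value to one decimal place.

Cathode: Au⁺/Au; anode: Na⁺/Na. E°cell = (+1.66) − (-2.70) = +4.36 V, with n = 1.
ΔG° = −nFE° = −RT ln K, so ln K = nFE°/(RT) = (1)(96485)(+4.36) / ((8.314)(298)) = 169.793.

169.8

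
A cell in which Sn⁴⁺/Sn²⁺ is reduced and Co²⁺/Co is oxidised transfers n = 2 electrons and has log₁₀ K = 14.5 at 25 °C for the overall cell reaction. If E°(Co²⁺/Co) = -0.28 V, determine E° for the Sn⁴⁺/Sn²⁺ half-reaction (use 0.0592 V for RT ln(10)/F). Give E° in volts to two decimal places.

+0.15 V

E°cell = (0.0592/n)·log K = (0.0592/2)(14.5) = +0.429 V.
Since Sn⁴⁺/Sn²⁺ is the cathode and Co²⁺/Co the anode, E°cell = E°(Sn⁴⁺/Sn²⁺) − E°(Co²⁺/Co).
So E°(Sn⁴⁺/Sn²⁺) = E°cell + E°(Co²⁺/Co) = +0.429 + (-0.28) = +0.15 V.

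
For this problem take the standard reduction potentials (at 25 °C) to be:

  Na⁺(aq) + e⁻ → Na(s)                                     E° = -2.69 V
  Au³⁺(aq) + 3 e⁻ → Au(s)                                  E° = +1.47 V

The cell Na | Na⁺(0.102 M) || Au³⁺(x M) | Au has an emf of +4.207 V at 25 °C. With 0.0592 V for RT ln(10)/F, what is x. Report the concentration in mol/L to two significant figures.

0.26 M

Au³⁺/Au is the cathode, Na⁺/Na the anode: E°cell = +4.16 V, n = 3.
Overall reaction: Au³⁺(aq) + 3 Na(s) → Au(s) + 3 Na⁺(aq); Q = [Na⁺]^3/[Au³⁺]^1.
From E = E° − (0.0592/n) log Q: log Q = (E° − E)·n/0.0592 = (+4.16 − (+4.207))·3/0.0592 = -2.3818.
So 1·log[Au³⁺] = 3·log(0.102) − log Q = -2.9742 − (-2.3818) = -0.5924; [Au³⁺] = 10^(-0.5924) ≈ 0.26 M.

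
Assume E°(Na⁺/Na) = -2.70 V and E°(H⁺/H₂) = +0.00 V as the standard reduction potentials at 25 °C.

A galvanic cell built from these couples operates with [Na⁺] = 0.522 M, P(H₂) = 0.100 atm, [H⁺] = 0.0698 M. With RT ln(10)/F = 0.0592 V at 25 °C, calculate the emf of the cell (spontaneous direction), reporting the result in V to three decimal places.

H⁺/H₂ is the cathode (higher E°), Na⁺/Na the anode: E°cell = +0.00 − (-2.70) = +2.70 V, n = 2.
Overall: 2 H⁺(aq) + 2 Na(s) → H₂(g) + 2 Na⁺(aq)
Q = P(H₂)·[Na⁺]^2 / ([H⁺]^2); log Q = 0.748.
E = E° − (0.0592/n) log Q = +2.70 − (0.0592/2)(0.748) = +2.678 V.

+2.678 V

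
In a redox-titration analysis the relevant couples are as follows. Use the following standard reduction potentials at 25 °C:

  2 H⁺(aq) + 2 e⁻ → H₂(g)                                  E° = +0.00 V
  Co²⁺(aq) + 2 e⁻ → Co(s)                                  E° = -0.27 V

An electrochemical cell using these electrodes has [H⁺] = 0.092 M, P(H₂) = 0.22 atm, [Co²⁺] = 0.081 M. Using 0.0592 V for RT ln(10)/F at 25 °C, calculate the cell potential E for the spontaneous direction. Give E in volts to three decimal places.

+0.260 V

H⁺/H₂ is the cathode (higher E°), Co²⁺/Co the anode: E°cell = +0.00 − (-0.27) = +0.27 V, n = 2.
Overall: 2 H⁺(aq) + Co(s) → H₂(g) + Co²⁺(aq)
Q = P(H₂)·[Co²⁺] / ([H⁺]^2); log Q = 0.323.
E = E° − (0.0592/n) log Q = +0.27 − (0.0592/2)(0.323) = +0.260 V.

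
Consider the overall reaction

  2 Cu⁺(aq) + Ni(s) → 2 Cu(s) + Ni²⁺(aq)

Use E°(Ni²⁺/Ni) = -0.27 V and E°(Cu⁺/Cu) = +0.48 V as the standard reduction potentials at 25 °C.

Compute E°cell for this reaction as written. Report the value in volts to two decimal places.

The Cu⁺/Cu couple has the higher reduction potential, so it is the cathode; Ni²⁺/Ni is oxidised at the anode.
E°cell = E°(cathode) − E°(anode) = (+0.48) − (-0.27) = +0.75 V.
Since E°cell > 0, the reaction is spontaneous under standard conditions.

+0.75 V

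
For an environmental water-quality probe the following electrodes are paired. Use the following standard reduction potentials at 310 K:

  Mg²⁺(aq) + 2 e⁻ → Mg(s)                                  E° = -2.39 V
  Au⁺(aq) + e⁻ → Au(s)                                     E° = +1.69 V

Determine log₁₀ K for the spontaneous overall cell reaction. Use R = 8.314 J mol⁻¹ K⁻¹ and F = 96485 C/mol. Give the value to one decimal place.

132.7

Cathode: Au⁺/Au; anode: Mg²⁺/Mg. E°cell = (+1.69) − (-2.39) = +4.08 V, with n = 2.
ΔG° = −nFE° = −RT ln K, so ln K = nFE°/(RT) = (2)(96485)(+4.08) / ((8.314)(310)) = 305.477.
log₁₀ K = 305.477 / ln 10 = 132.7.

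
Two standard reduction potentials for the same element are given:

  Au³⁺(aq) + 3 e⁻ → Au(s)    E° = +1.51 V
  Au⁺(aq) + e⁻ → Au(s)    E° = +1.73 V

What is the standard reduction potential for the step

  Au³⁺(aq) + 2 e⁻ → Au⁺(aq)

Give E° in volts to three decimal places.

Sequential free energies add, so n₃E°₃ = n₁E°₁ + n₂E°₂.
With n₃ = 3, and the known step contributing 1×(+1.73) V, the unknown satisfies 2·E° = 3×(+1.51) − 1×(+1.73) = +2.800.
E° = +2.800 / 2 = +1.400 V.

+1.400 V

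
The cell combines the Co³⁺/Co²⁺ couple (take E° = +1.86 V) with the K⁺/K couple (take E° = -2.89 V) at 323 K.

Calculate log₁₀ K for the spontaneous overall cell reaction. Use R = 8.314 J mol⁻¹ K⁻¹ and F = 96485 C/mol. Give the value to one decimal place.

Cathode: Co³⁺/Co²⁺; anode: K⁺/K. E°cell = (+1.86) − (-2.89) = +4.75 V, with n = 1.
ΔG° = −nFE° = −RT ln K, so ln K = nFE°/(RT) = (1)(96485)(+4.75) / ((8.314)(323)) = 170.664.
log₁₀ K = 170.664 / ln 10 = 74.1.

74.1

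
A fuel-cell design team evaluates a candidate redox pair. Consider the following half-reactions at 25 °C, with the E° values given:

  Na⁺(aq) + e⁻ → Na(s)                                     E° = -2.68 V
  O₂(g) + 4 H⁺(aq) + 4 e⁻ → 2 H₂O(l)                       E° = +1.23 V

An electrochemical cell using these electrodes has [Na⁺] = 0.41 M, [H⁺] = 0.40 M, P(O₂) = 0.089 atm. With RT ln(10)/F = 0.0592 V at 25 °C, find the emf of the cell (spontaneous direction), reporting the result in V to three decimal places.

O₂/H₂O is the cathode (higher E°), Na⁺/Na the anode: E°cell = +1.23 − (-2.68) = +3.91 V, n = 4.
Overall: O₂(g) + 4 H⁺(aq) + 4 Na(s) → 2 H₂O(l) + 4 Na⁺(aq)
Q = [Na⁺]^4 / (P(O₂)·[H⁺]^4); log Q = 1.094.
E = E° − (0.0592/n) log Q = +3.91 − (0.0592/4)(1.094) = +3.894 V.

+3.894 V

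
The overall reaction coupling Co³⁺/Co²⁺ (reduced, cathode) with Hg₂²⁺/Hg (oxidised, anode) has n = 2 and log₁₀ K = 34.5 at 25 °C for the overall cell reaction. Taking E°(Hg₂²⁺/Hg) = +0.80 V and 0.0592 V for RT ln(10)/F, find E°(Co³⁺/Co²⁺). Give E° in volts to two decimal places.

+1.82 V

E°cell = (0.0592/n)·log K = (0.0592/2)(34.5) = +1.021 V.
Since Co³⁺/Co²⁺ is the cathode and Hg₂²⁺/Hg the anode, E°cell = E°(Co³⁺/Co²⁺) − E°(Hg₂²⁺/Hg).
So E°(Co³⁺/Co²⁺) = E°cell + E°(Hg₂²⁺/Hg) = +1.021 + (+0.80) = +1.82 V.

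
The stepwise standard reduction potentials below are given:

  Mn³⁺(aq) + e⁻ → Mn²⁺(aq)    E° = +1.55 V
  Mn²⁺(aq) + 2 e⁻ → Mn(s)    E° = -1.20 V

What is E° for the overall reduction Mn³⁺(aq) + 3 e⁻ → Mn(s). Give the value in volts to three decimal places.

Adding the free-energy changes (−nFE°) of the two steps gives −n₃FE°₃ = −n₁FE°₁ − n₂FE°₂.
E°₃ = (1×+1.55 + 2×-1.20) / 3 = (-0.850) / 3 = -0.283 V.

-0.283 V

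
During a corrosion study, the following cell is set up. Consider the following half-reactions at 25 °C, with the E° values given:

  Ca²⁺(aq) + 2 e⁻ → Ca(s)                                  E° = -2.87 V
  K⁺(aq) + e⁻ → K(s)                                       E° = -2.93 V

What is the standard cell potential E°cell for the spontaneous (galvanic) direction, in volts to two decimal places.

The Ca²⁺/Ca couple has the higher reduction potential, so it is the cathode; K⁺/K is oxidised at the anode.
E°cell = E°(cathode) − E°(anode) = (-2.87) − (-2.93) = +0.06 V.

+0.06 V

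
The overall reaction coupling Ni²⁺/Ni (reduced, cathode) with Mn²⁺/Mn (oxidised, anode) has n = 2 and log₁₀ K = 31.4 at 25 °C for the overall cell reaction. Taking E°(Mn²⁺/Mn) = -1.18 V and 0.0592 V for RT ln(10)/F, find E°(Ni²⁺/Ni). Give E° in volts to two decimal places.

E°cell = (0.0592/n)·log K = (0.0592/2)(31.4) = +0.929 V.
Since Ni²⁺/Ni is the cathode and Mn²⁺/Mn the anode, E°cell = E°(Ni²⁺/Ni) − E°(Mn²⁺/Mn).
So E°(Ni²⁺/Ni) = E°cell + E°(Mn²⁺/Mn) = +0.929 + (-1.18) = -0.25 V.

-0.25 V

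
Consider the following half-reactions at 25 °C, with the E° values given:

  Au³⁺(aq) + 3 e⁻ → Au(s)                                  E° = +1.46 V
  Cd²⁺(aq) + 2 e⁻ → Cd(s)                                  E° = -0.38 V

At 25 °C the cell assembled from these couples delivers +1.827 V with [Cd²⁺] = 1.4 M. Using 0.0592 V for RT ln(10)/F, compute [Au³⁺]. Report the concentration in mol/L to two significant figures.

Au³⁺/Au is the cathode, Cd²⁺/Cd the anode: E°cell = +1.84 V, n = 6.
Overall reaction: 2 Au³⁺(aq) + 3 Cd(s) → 2 Au(s) + 3 Cd²⁺(aq); Q = [Cd²⁺]^3/[Au³⁺]^2.
From E = E° − (0.0592/n) log Q: log Q = (E° − E)·n/0.0592 = (+1.84 − (+1.827))·6/0.0592 = 1.3176.
So 2·log[Au³⁺] = 3·log(1.4) − log Q = 0.4384 − (1.3176) = -0.8792; log[Au³⁺] = -0.8792 / 2 = -0.4396; [Au³⁺] = 10^(-0.4396) ≈ 0.36 M.

0.36 M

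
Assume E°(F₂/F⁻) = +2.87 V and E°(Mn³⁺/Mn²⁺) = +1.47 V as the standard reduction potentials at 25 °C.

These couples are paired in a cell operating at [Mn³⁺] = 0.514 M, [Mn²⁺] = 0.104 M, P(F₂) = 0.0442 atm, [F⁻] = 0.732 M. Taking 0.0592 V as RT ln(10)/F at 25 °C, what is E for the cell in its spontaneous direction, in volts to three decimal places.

F₂/F⁻ is the cathode (higher E°), Mn³⁺/Mn²⁺ the anode: E°cell = +2.87 − (+1.47) = +1.40 V, n = 2.
Overall: F₂(g) + 2 Mn²⁺(aq) → 2 F⁻(aq) + 2 Mn³⁺(aq)
Q = [F⁻]^2·[Mn³⁺]^2 / (P(F₂)·[Mn²⁺]^2); log Q = 2.471.
E = E° − (0.0592/n) log Q = +1.40 − (0.0592/2)(2.471) = +1.327 V.

+1.327 V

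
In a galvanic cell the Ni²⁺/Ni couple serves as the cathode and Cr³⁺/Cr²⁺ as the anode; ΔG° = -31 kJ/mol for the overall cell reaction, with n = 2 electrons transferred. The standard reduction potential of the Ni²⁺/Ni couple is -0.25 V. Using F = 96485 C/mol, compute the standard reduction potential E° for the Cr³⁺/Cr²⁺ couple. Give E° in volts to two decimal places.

E°cell = −ΔG°/(nF) = −(-31×10³)/((2)(96485)) = +0.161 V.
Since Ni²⁺/Ni is the cathode and Cr³⁺/Cr²⁺ the anode, E°cell = E°(Ni²⁺/Ni) − E°(Cr³⁺/Cr²⁺).
So E°(Cr³⁺/Cr²⁺) = E°(Ni²⁺/Ni) − E°cell = (-0.25) − (+0.161) = -0.41 V.

-0.41 V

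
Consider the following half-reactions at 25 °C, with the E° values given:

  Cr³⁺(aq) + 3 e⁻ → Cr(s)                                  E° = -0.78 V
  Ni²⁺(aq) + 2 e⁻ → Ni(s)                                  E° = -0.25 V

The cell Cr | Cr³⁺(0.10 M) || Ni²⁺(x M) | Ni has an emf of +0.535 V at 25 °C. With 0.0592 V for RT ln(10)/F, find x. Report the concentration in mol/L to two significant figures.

Ni²⁺/Ni is the cathode, Cr³⁺/Cr the anode: E°cell = +0.53 V, n = 6.
Overall reaction: 3 Ni²⁺(aq) + 2 Cr(s) → 3 Ni(s) + 2 Cr³⁺(aq); Q = [Cr³⁺]^2/[Ni²⁺]^3.
From E = E° − (0.0592/n) log Q: log Q = (E° − E)·n/0.0592 = (+0.53 − (+0.535))·6/0.0592 = -0.5068.
So 3·log[Ni²⁺] = 2·log(0.1) − log Q = -2.0000 − (-0.5068) = -1.4932; log[Ni²⁺] = -1.4932 / 3 = -0.4977; [Ni²⁺] = 10^(-0.4977) ≈ 0.32 M.

0.32 M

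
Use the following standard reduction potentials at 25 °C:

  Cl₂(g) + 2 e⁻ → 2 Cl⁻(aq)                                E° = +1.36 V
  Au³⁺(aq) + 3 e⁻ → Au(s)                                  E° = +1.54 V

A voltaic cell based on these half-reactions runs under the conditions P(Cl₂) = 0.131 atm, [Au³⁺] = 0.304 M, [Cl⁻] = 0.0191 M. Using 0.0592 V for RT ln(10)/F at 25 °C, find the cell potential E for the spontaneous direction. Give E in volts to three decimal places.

+0.094 V

Au³⁺/Au is the cathode (higher E°), Cl₂/Cl⁻ the anode: E°cell = +1.54 − (+1.36) = +0.18 V, n = 6.
Overall: 2 Au³⁺(aq) + 6 Cl⁻(aq) → 2 Au(s) + 3 Cl₂(g)
Q = P(Cl₂)^3 / ([Au³⁺]^2·[Cl⁻]^6); log Q = 8.700.
E = E° − (0.0592/n) log Q = +0.18 − (0.0592/6)(8.700) = +0.094 V.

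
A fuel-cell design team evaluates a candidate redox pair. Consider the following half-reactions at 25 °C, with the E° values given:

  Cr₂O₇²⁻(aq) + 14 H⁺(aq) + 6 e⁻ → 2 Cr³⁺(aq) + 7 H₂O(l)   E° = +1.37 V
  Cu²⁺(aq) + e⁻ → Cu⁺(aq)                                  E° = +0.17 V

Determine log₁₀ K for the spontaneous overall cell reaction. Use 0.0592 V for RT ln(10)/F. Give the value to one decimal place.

Cathode: Cr₂O₇²⁻/Cr³⁺; anode: Cu²⁺/Cu⁺. E°cell = +1.20 V, n = 6.
log K = nE°cell / 0.0592 = (6)(+1.20) / 0.0592 = 121.6.

121.6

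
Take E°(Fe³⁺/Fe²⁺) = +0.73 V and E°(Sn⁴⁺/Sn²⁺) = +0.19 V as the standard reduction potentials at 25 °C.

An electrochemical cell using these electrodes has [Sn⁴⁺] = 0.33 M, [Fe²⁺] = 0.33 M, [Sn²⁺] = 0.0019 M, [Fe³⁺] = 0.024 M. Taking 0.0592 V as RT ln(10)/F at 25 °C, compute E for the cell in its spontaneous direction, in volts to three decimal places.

Fe³⁺/Fe²⁺ is the cathode (higher E°), Sn⁴⁺/Sn²⁺ the anode: E°cell = +0.73 − (+0.19) = +0.54 V, n = 2.
Overall: 2 Fe³⁺(aq) + Sn²⁺(aq) → 2 Fe²⁺(aq) + Sn⁴⁺(aq)
Q = [Fe²⁺]^2·[Sn⁴⁺] / ([Fe³⁺]^2·[Sn²⁺]); log Q = 4.516.
E = E° − (0.0592/n) log Q = +0.54 − (0.0592/2)(4.516) = +0.406 V.

+0.406 V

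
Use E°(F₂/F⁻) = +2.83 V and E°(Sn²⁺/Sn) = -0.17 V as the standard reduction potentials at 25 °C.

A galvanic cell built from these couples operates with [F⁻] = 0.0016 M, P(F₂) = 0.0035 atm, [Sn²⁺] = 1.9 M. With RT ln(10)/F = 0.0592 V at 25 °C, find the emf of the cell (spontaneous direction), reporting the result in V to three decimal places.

+3.085 V

F₂/F⁻ is the cathode (higher E°), Sn²⁺/Sn the anode: E°cell = +2.83 − (-0.17) = +3.00 V, n = 2.
Overall: F₂(g) + Sn(s) → 2 F⁻(aq) + Sn²⁺(aq)
Q = [F⁻]^2·[Sn²⁺] / (P(F₂)); log Q = -2.857.
E = E° − (0.0592/n) log Q = +3.00 − (0.0592/2)(-2.857) = +3.085 V.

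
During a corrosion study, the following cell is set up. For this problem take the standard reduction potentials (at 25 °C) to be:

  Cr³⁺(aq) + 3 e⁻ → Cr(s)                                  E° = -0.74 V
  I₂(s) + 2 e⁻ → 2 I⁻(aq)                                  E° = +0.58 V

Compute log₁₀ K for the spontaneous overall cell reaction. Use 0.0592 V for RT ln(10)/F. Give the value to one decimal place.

Cathode: I₂/I⁻; anode: Cr³⁺/Cr. E°cell = +1.32 V, n = 6.
log K = nE°cell / 0.0592 = (6)(+1.32) / 0.0592 = 133.8.

133.8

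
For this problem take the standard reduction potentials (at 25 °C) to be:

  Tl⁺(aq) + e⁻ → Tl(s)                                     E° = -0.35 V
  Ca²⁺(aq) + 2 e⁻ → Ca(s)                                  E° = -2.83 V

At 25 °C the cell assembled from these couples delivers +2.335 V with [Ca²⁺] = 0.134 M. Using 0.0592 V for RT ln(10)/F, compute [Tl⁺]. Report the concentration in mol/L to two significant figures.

Tl⁺/Tl is the cathode, Ca²⁺/Ca the anode: E°cell = +2.48 V, n = 2.
Overall reaction: 2 Tl⁺(aq) + Ca(s) → 2 Tl(s) + Ca²⁺(aq); Q = [Ca²⁺]^1/[Tl⁺]^2.
From E = E° − (0.0592/n) log Q: log Q = (E° − E)·n/0.0592 = (+2.48 − (+2.335))·2/0.0592 = 4.8986.
So 2·log[Tl⁺] = 1·log(0.134) − log Q = -0.8729 − (4.8986) = -5.7715; log[Tl⁺] = -5.7715 / 2 = -2.8857; [Tl⁺] = 10^(-2.8857) ≈ 0.0013 M.

0.0013 M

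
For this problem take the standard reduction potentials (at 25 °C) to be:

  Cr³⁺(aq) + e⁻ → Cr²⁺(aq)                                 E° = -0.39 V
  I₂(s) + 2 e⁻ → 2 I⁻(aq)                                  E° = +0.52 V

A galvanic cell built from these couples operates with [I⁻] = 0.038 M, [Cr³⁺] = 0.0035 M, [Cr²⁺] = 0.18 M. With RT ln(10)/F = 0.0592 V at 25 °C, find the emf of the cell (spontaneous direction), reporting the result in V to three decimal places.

I₂/I⁻ is the cathode (higher E°), Cr³⁺/Cr²⁺ the anode: E°cell = +0.52 − (-0.39) = +0.91 V, n = 2.
Overall: I₂(s) + 2 Cr²⁺(aq) → 2 I⁻(aq) + 2 Cr³⁺(aq)
Q = [I⁻]^2·[Cr³⁺]^2 / ([Cr²⁺]^2); log Q = -6.263.
E = E° − (0.0592/n) log Q = +0.91 − (0.0592/2)(-6.263) = +1.095 V.

+1.095 V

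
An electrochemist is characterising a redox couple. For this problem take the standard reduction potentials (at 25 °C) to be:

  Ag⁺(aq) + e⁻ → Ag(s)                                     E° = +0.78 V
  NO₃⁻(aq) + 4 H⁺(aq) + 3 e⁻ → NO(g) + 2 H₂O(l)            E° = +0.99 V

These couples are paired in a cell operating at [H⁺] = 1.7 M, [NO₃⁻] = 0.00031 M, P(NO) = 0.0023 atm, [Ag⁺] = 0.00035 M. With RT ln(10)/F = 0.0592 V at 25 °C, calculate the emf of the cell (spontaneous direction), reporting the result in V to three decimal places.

NO₃⁻/NO is the cathode (higher E°), Ag⁺/Ag the anode: E°cell = +0.99 − (+0.78) = +0.21 V, n = 3.
Overall: NO₃⁻(aq) + 4 H⁺(aq) + 3 Ag(s) → NO(g) + 2 H₂O(l) + 3 Ag⁺(aq)
Q = P(NO)·[Ag⁺]^3 / ([NO₃⁻]·[H⁺]^4); log Q = -10.419.
E = E° − (0.0592/n) log Q = +0.21 − (0.0592/3)(-10.419) = +0.416 V.

+0.416 V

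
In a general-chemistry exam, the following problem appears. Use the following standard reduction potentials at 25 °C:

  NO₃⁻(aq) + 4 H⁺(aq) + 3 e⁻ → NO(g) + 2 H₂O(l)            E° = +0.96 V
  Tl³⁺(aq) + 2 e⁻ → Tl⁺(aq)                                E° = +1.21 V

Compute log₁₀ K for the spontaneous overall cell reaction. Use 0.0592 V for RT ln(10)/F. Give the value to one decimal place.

Cathode: Tl³⁺/Tl⁺; anode: NO₃⁻/NO. E°cell = +0.25 V, n = 6.
log K = nE°cell / 0.0592 = (6)(+0.25) / 0.0592 = 25.3.

25.3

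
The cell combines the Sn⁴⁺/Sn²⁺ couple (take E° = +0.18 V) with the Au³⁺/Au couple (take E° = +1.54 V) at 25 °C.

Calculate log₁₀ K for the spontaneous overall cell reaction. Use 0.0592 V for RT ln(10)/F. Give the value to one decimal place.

137.8

Cathode: Au³⁺/Au; anode: Sn⁴⁺/Sn²⁺. E°cell = +1.36 V, n = 6.
log K = nE°cell / 0.0592 = (6)(+1.36) / 0.0592 = 137.8.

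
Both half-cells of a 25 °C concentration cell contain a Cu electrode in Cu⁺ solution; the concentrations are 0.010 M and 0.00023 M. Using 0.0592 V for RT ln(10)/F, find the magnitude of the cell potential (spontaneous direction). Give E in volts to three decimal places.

For a concentration cell E°cell = 0. The 0.010 M side is the cathode (reduction is favoured where [Cu⁺] is higher).
With n = 1, E = −(0.0592/1) log([Cu⁺]ₐₙ/[Cu⁺]꜀ₐₜ) = −(0.0592/1) log(0.00023/0.01) = −(0.0592/1)(-1.638) = +0.097 V.

+0.097 V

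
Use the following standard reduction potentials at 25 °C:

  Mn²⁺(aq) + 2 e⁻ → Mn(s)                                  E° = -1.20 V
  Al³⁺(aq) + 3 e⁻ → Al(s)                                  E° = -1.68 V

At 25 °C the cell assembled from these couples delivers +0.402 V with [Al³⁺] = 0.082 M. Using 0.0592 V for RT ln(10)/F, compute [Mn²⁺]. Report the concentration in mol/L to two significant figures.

0.00044 M

Mn²⁺/Mn is the cathode, Al³⁺/Al the anode: E°cell = +0.48 V, n = 6.
Overall reaction: 3 Mn²⁺(aq) + 2 Al(s) → 3 Mn(s) + 2 Al³⁺(aq); Q = [Al³⁺]^2/[Mn²⁺]^3.
From E = E° − (0.0592/n) log Q: log Q = (E° − E)·n/0.0592 = (+0.48 − (+0.402))·6/0.0592 = 7.9054.
So 3·log[Mn²⁺] = 2·log(0.082) − log Q = -2.1724 − (7.9054) = -10.0778; log[Mn²⁺] = -10.0778 / 3 = -3.3593; [Mn²⁺] = 10^(-3.3593) ≈ 0.00044 M.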